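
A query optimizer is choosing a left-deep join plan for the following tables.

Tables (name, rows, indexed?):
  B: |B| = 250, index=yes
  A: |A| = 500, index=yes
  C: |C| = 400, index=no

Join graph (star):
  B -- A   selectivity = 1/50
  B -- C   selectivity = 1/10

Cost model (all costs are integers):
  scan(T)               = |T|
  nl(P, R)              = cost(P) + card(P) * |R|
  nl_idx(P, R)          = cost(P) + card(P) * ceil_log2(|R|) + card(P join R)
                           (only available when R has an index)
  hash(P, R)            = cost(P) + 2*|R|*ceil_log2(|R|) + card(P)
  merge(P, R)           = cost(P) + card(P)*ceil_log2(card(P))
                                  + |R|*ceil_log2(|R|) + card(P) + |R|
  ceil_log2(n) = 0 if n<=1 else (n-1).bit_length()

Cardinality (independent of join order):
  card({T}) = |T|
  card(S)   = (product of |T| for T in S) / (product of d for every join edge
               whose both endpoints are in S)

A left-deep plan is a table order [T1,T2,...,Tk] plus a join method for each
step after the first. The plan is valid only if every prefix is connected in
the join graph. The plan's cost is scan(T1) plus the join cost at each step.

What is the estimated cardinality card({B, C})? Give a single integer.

10000

Tables in S: B(250), C(400)
Edges inside S: B-C(d=10)
numerator = 250 * 400 = 100000
denominator = 10 = 10
card(S) = 100000 / 10 = 10000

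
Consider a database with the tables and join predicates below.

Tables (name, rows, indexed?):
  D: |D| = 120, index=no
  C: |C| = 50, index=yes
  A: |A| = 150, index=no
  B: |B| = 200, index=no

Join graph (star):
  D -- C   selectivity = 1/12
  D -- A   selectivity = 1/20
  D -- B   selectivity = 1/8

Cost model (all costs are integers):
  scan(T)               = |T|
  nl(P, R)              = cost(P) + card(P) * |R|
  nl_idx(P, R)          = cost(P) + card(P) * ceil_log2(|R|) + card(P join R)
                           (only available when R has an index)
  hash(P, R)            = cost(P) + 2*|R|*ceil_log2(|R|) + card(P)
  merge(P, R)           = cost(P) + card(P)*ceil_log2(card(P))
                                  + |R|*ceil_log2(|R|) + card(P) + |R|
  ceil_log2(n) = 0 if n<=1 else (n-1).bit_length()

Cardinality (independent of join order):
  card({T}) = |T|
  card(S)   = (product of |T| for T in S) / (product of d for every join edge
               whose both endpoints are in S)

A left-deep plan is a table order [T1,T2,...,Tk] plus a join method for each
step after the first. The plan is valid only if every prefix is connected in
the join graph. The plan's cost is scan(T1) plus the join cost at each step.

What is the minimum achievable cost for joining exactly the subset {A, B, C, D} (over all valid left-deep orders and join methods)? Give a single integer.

10430

Selinger DP over subsets of {A,B,C,D}:
  {D}: scan cost=120, card=120
  {C}: scan cost=50, card=50
  {A}: scan cost=150, card=150
  {B}: scan cost=200, card=200
  {CD}: card=500; try (C,hash)→840, (C,nl_idx)→1340, (D,merge)→1360, (C,merge)→1430, (D,hash)→1780, (D,nl)→6050 …(+1); best=840 via (C,hash)
  {AD}: card=900; try (D,hash)→1980, (A,merge)→2430, (D,merge)→2460, (A,hash)→2640, (A,nl)→18120, (D,nl)→18150; best=1980 via (D,hash)
  {BD}: card=3000; try (D,hash)→2080, (B,merge)→2880, (D,merge)→2960, (B,hash)→3440, (B,nl)→24120, (D,nl)→24200; best=2080 via (D,hash)
  {ACD}: card=3750; try (C,hash)→3480, (A,hash)→3740, (A,merge)→7190, (C,nl_idx)→11130, (C,merge)→12230, (C,nl)→46980 …(+1); best=3480 via (C,hash)
  {BCD}: card=12500; try (B,hash)→4540, (C,hash)→5680, (B,merge)→7640, (C,nl_idx)→32580, (C,merge)→41430, (B,nl)→100840 …(+1); best=4540 via (B,hash)
  {ABD}: card=22500; try (B,hash)→6080, (A,hash)→7480, (B,merge)→13680, (A,merge)→42430, (B,nl)→181980, (A,nl)→452080; best=6080 via (B,hash)
  {ABCD}: card=93750; try (B,hash)→10430, (A,hash)→19440, (C,hash)→29180, (B,merge)→54030, (A,merge)→193390, (C,nl_idx)→234830 …(+4); best=10430 via (B,hash)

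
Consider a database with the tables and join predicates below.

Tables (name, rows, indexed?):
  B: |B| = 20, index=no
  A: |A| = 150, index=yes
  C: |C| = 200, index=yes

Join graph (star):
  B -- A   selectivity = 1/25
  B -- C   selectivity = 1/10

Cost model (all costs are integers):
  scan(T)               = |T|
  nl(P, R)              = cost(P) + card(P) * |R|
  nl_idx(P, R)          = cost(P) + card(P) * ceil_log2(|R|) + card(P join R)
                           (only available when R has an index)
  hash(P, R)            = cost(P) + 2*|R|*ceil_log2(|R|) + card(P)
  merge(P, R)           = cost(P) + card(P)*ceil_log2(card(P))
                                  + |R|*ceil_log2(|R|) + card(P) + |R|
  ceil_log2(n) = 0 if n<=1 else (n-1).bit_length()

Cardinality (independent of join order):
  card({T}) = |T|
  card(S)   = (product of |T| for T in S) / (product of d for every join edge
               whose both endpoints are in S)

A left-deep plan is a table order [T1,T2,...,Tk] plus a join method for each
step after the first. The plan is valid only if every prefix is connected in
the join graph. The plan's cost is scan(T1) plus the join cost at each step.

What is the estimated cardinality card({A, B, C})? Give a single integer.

Tables in S: A(150), B(20), C(200)
Edges inside S: B-A(d=25), B-C(d=10)
numerator = 150 * 20 * 200 = 600000
denominator = 25 * 10 = 250
card(S) = 600000 / 250 = 2400

2400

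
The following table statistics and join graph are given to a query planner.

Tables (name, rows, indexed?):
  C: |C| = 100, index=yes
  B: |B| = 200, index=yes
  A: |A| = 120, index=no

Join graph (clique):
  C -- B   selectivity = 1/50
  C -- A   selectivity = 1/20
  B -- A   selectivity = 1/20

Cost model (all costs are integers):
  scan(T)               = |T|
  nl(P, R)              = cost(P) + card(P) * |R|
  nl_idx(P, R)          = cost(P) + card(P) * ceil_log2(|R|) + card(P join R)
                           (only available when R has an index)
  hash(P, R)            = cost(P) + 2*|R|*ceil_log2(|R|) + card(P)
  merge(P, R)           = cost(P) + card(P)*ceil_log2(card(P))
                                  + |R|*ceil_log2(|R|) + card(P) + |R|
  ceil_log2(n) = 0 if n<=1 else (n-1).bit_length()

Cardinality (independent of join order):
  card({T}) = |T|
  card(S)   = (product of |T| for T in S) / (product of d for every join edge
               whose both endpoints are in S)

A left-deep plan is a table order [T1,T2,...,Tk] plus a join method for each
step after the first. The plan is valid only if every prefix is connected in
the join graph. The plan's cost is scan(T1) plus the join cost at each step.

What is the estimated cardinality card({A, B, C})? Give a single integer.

Tables in S: A(120), B(200), C(100)
Edges inside S: C-B(d=50), C-A(d=20), B-A(d=20)
numerator = 120 * 200 * 100 = 2400000
denominator = 50 * 20 * 20 = 20000
card(S) = 2400000 / 20000 = 120

120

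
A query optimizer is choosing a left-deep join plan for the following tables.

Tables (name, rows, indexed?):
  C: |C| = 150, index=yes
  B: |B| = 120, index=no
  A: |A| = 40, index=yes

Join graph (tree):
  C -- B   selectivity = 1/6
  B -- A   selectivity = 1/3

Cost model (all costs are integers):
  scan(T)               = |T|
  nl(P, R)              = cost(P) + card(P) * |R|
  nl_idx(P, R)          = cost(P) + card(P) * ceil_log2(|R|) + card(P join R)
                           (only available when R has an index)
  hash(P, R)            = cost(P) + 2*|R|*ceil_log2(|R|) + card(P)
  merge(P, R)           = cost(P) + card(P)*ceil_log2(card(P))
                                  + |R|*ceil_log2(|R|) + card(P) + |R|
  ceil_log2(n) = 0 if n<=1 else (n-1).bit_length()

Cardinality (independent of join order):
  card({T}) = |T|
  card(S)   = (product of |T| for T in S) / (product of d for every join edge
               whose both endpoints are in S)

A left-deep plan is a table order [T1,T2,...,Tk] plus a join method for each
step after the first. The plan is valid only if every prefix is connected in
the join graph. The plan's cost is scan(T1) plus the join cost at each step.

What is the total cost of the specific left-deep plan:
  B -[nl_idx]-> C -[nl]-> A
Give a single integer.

124080

step 1: scan B: cost=120, card=120
step 2: join C via nl_idx
    card(P join C) = 120*150/(6) = 3000
    cost = 120 + 120*8 + 3000 = 4080
step 3: join A via nl
    card(P join A) = 3000*40/(3) = 40000
    cost = 4080 + 3000*40 = 124080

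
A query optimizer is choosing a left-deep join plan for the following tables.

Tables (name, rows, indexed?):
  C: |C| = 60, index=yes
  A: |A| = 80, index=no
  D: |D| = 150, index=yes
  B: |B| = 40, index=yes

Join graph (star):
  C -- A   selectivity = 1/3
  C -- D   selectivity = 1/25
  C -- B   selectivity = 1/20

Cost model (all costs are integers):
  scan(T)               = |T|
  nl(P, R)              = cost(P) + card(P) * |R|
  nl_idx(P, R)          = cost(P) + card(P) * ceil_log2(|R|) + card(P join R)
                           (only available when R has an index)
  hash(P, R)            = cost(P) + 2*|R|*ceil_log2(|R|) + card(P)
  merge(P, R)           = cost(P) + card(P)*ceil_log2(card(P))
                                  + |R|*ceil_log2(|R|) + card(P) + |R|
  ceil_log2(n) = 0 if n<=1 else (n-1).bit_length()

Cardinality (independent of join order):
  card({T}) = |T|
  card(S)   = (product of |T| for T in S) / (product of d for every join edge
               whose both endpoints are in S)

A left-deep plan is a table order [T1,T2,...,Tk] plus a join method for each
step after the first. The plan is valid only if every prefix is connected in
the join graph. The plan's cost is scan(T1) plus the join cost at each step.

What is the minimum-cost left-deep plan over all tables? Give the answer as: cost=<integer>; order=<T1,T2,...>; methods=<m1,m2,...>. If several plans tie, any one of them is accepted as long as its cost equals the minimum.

Selinger DP (subsets sized 1..n):
  {C}: scan cost=60, card=60
  {A}: scan cost=80, card=80
  {D}: scan cost=150, card=150
  {B}: scan cost=40, card=40
  {AC}: card=1600; try (C,hash)→880, (A,merge)→1120, (C,merge)→1140, (A,hash)→1240, (C,nl_idx)→2160, (A,nl)→4860 …(+1); best=880 via (C,hash)
  {CD}: card=360; try (D,nl_idx)→900, (C,hash)→1020, (C,nl_idx)→1410, (D,merge)→1830, (C,merge)→1920, (D,hash)→2520 …(+2); best=900 via (D,nl_idx)
  {BC}: card=120; try (C,nl_idx)→400, (B,nl_idx)→540, (B,hash)→600, (C,merge)→740, (B,merge)→760, (C,hash)→800 …(+2); best=400 via (C,nl_idx)
  {ACD}: card=9600; try (A,hash)→2380, (D,hash)→4880, (A,merge)→5140, (D,merge)→21430, (D,nl_idx)→23280, (A,nl)→29700 …(+1); best=2380 via (A,hash)
  {ABC}: card=3200; try (A,hash)→1640, (A,merge)→2000, (B,hash)→2960, (A,nl)→10000, (B,nl_idx)→13680, (B,merge)→20360 …(+1); best=1640 via (A,hash)
  {BCD}: card=720; try (B,hash)→1740, (D,nl_idx)→2080, (D,merge)→2710, (D,hash)→2920, (B,nl_idx)→3780, (B,merge)→4780 …(+2); best=1740 via (B,hash)
  {ABCD}: card=19200; try (A,hash)→3580, (D,hash)→7240, (A,merge)→10300, (B,hash)→12460, (D,merge)→44590, (D,nl_idx)→46440 …(+5); best=3580 via (A,hash)

cost=3580; order=C,D,B,A; methods=nl_idx,hash,hash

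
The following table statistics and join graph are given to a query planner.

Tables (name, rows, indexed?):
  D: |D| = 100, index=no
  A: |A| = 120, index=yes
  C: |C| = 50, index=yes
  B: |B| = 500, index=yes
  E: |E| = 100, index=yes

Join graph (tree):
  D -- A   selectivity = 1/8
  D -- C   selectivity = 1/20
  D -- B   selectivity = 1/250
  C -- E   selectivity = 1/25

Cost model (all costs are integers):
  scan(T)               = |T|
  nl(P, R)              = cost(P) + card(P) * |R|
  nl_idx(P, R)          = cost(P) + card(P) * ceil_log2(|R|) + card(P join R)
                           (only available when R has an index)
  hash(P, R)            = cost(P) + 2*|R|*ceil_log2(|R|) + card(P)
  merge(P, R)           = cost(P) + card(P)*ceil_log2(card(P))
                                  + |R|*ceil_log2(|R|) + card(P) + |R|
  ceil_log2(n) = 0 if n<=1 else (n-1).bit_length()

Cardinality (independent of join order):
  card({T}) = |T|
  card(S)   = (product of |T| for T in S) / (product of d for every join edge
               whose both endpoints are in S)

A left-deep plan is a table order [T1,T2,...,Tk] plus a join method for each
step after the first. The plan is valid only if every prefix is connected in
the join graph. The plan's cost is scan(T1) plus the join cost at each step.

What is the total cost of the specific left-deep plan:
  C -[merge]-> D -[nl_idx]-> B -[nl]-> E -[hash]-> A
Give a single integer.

57630

step 1: scan C: cost=50, card=50
step 2: join D via merge
    card(P join D) = 50*100/(20) = 250
    cost = 50 + 50*6 + 100*7 + 50 + 100 = 1200
step 3: join B via nl_idx
    card(P join B) = 250*500/(250) = 500
    cost = 1200 + 250*9 + 500 = 3950
step 4: join E via nl
    card(P join E) = 500*100/(25) = 2000
    cost = 3950 + 500*100 = 53950
step 5: join A via hash
    card(P join A) = 2000*120/(8) = 30000
    cost = 53950 + 2*120*7 + 2000 = 57630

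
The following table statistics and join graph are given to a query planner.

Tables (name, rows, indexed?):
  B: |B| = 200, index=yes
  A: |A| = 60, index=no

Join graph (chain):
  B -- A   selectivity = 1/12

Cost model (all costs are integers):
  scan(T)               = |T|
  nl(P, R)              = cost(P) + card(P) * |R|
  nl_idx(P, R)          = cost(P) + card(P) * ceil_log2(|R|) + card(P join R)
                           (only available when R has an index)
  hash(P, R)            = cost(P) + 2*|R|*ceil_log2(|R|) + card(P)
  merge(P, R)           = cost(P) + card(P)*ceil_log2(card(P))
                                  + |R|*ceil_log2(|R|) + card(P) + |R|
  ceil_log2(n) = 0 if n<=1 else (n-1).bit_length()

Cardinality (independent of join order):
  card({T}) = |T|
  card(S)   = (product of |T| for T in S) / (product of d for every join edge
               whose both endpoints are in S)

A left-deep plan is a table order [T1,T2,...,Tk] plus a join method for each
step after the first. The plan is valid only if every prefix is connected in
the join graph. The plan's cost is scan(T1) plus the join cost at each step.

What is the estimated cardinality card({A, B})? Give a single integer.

Tables in S: A(60), B(200)
Edges inside S: B-A(d=12)
numerator = 60 * 200 = 12000
denominator = 12 = 12
card(S) = 12000 / 12 = 1000

1000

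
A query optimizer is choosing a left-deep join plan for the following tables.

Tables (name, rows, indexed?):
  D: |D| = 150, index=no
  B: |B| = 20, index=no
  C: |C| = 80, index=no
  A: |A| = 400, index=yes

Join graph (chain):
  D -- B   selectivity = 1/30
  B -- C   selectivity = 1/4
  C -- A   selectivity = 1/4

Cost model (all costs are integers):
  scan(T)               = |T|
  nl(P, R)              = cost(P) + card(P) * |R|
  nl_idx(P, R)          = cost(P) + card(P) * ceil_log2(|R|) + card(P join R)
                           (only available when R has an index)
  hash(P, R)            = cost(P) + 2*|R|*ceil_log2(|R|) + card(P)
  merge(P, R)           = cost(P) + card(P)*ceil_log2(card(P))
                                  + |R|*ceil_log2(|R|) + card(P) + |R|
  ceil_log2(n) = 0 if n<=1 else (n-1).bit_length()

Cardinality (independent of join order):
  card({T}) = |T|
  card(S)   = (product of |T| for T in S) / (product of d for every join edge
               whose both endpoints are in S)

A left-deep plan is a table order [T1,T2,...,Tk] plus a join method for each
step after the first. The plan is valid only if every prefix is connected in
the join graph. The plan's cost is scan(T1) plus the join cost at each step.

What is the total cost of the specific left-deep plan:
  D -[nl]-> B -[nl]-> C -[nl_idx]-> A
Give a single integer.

229150

step 1: scan D: cost=150, card=150
step 2: join B via nl
    card(P join B) = 150*20/(30) = 100
    cost = 150 + 150*20 = 3150
step 3: join C via nl
    card(P join C) = 100*80/(4) = 2000
    cost = 3150 + 100*80 = 11150
step 4: join A via nl_idx
    card(P join A) = 2000*400/(4) = 200000
    cost = 11150 + 2000*9 + 200000 = 229150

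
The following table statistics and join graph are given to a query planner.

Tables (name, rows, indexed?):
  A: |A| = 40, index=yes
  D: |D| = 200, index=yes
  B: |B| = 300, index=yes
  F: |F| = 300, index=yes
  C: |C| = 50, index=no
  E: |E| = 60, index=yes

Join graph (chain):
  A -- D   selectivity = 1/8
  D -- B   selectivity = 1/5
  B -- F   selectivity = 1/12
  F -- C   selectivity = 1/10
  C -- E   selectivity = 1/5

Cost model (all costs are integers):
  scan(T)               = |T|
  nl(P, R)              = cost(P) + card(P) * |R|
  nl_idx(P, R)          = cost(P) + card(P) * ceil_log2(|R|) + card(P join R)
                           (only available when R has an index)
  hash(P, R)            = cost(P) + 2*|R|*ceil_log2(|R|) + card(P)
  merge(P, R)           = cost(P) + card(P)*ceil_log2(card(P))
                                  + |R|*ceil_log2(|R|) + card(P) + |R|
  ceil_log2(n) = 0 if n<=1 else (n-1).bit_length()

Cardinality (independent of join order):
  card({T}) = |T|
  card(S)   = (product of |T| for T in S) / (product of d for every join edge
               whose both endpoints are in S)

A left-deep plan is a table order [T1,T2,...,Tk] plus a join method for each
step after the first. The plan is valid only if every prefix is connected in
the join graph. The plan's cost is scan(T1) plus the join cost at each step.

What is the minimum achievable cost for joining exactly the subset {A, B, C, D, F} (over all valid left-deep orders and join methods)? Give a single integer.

1549280

Selinger DP over subsets of {A,B,C,D,F}:
  {A}: scan cost=40, card=40
  {D}: scan cost=200, card=200
  {B}: scan cost=300, card=300
  {F}: scan cost=300, card=300
  {C}: scan cost=50, card=50
  {AD}: card=1000; try (A,hash)→880, (D,nl_idx)→1360, (D,merge)→2120, (A,merge)→2280, (A,nl_idx)→2400, (D,hash)→3280 …(+2); best=880 via (A,hash)
  {BD}: card=12000; try (D,hash)→3800, (B,merge)→5000, (D,merge)→5100, (B,hash)→5800, (B,nl_idx)→14000, (D,nl_idx)→14700 …(+2); best=3800 via (D,hash)
  {BF}: card=7500; try (F,hash)→6000, (B,hash)→6000, (F,merge)→6300, (B,merge)→6300, (F,nl_idx)→10500, (B,nl_idx)→10500 …(+2); best=6000 via (F,hash)
  {CF}: card=1500; try (C,hash)→1200, (F,nl_idx)→2000, (F,merge)→3400, (C,merge)→3650, (F,hash)→5500, (F,nl)→15050 …(+1); best=1200 via (C,hash)
  {ABD}: card=60000; try (B,hash)→7280, (B,merge)→14880, (A,hash)→16280, (B,nl_idx)→69880, (A,nl_idx)→135800, (A,merge)→184080 …(+2); best=7280 via (B,hash)
  {BDF}: card=300000; try (D,hash)→16700, (F,hash)→21200, (D,merge)→112800, (F,merge)→186800, (D,nl_idx)→366000, (F,nl_idx)→411800 …(+2); best=16700 via (D,hash)
  {BCF}: card=37500; try (B,hash)→8100, (C,hash)→14100, (B,merge)→22200, (B,nl_idx)→52200, (C,merge)→111350, (C,nl)→381000 …(+1); best=8100 via (B,hash)
  {ABDF}: card=1500000; try (F,hash)→72680, (A,hash)→317180, (F,merge)→1030280, (F,nl_idx)→2047280, (A,nl_idx)→3316700, (A,merge)→6016980 …(+2); best=72680 via (F,hash)
  {BCDF}: card=1500000; try (D,hash)→48800, (C,hash)→317300, (D,merge)→647400, (D,nl_idx)→1808100, (C,merge)→6017050, (D,nl)→7508100 …(+1); best=48800 via (D,hash)
  {ABCDF}: card=7500000; try (A,hash)→1549280, (C,hash)→1573280, (A,nl_idx)→16548800, (A,merge)→33049080, (C,merge)→33073030, (A,nl)→60048800 …(+1); best=1549280 via (A,hash)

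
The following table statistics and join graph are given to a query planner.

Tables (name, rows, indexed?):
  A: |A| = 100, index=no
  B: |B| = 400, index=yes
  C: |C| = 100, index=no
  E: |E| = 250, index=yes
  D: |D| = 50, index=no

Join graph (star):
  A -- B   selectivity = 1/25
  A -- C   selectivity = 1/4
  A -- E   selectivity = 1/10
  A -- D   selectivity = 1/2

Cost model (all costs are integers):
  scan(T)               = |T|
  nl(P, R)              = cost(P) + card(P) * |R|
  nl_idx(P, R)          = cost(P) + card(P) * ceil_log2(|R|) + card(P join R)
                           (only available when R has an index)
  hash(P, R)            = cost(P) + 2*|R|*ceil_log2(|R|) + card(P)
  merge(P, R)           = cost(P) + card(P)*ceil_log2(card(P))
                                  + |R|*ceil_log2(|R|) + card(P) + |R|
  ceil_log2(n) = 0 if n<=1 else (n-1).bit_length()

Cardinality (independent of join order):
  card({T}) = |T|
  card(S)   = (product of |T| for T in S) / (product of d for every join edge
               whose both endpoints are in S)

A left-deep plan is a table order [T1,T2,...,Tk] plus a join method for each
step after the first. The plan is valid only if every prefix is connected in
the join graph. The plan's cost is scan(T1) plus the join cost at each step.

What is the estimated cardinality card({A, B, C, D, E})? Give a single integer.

Tables in S: A(100), B(400), C(100), D(50), E(250)
Edges inside S: A-B(d=25), A-C(d=4), A-E(d=10), A-D(d=2)
numerator = 100 * 400 * 100 * 50 * 250 = 50000000000
denominator = 25 * 4 * 10 * 2 = 2000
card(S) = 50000000000 / 2000 = 25000000

25000000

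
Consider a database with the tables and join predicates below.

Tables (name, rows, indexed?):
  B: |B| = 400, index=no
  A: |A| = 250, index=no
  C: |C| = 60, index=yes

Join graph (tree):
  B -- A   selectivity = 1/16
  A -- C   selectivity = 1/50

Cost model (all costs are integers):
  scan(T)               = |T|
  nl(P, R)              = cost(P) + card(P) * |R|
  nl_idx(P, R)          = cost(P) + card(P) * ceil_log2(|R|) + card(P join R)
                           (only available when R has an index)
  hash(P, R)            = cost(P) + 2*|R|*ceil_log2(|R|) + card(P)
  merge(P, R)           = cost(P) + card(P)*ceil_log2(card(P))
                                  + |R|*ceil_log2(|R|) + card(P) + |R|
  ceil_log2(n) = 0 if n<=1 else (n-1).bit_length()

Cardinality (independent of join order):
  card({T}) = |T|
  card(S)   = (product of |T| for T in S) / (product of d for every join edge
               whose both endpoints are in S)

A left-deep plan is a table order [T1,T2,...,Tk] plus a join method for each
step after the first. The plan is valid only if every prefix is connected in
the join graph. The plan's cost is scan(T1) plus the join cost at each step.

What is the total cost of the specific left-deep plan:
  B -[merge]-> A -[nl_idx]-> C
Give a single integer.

51650

step 1: scan B: cost=400, card=400
step 2: join A via merge
    card(P join A) = 400*250/(16) = 6250
    cost = 400 + 400*9 + 250*8 + 400 + 250 = 6650
step 3: join C via nl_idx
    card(P join C) = 6250*60/(50) = 7500
    cost = 6650 + 6250*6 + 7500 = 51650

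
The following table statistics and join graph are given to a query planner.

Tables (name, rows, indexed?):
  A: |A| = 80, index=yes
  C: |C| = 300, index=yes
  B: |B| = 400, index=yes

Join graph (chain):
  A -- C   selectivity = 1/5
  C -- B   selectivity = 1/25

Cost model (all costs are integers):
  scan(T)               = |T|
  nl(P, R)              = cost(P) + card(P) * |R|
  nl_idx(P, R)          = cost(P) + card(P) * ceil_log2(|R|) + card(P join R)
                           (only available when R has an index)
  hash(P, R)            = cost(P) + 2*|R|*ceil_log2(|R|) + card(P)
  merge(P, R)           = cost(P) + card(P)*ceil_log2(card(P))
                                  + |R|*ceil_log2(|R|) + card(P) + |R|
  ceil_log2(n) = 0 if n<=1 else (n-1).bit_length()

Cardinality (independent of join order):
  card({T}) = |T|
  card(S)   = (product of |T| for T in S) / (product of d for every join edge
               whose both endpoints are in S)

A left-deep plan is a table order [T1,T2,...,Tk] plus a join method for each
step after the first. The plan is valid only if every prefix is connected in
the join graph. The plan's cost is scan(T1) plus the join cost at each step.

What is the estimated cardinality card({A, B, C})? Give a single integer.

Tables in S: A(80), B(400), C(300)
Edges inside S: A-C(d=5), C-B(d=25)
numerator = 80 * 400 * 300 = 9600000
denominator = 5 * 25 = 125
card(S) = 9600000 / 125 = 76800

76800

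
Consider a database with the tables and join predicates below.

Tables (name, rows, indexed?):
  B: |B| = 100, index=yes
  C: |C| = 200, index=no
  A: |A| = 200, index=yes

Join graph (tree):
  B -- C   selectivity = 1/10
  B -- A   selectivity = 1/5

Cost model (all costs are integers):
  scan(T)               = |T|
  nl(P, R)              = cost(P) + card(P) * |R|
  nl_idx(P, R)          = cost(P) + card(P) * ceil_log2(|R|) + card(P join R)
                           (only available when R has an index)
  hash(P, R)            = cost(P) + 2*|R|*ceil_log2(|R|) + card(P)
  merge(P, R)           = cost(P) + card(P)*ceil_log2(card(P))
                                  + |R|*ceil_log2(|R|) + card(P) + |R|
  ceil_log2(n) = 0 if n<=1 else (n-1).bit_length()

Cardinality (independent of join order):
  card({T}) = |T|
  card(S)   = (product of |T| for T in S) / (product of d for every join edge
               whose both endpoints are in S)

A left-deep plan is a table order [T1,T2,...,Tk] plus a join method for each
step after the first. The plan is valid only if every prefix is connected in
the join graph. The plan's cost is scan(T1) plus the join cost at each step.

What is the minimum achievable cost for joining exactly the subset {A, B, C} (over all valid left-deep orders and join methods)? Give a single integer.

Selinger DP over subsets of {A,B,C}:
  {B}: scan cost=100, card=100
  {C}: scan cost=200, card=200
  {A}: scan cost=200, card=200
  {BC}: card=2000; try (B,hash)→1800, (C,merge)→2700, (B,merge)→2800, (C,hash)→3400, (B,nl_idx)→3600, (C,nl)→20100 …(+1); best=1800 via (B,hash)
  {AB}: card=4000; try (B,hash)→1800, (A,merge)→2700, (B,merge)→2800, (A,hash)→3400, (A,nl_idx)→4900, (B,nl_idx)→5600 …(+2); best=1800 via (B,hash)
  {ABC}: card=80000; try (A,hash)→7000, (C,hash)→9000, (A,merge)→27600, (C,merge)→55600, (A,nl_idx)→97800, (A,nl)→401800 …(+1); best=7000 via (A,hash)

7000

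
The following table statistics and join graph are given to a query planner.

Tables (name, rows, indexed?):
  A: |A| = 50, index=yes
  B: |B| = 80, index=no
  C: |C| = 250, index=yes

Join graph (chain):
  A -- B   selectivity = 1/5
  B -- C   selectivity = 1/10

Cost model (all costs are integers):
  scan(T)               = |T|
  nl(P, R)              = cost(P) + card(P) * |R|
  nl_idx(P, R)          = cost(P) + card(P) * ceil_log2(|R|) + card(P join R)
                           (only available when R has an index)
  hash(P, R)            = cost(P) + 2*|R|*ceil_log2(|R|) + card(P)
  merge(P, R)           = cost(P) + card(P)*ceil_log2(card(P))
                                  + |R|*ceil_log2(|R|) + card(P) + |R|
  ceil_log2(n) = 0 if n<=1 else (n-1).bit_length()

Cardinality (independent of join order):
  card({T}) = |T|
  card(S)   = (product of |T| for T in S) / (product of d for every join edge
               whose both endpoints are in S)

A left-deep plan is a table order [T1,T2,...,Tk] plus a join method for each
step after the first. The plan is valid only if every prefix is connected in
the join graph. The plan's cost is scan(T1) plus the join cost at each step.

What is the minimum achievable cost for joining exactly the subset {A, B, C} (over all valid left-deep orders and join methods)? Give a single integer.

Selinger DP over subsets of {A,B,C}:
  {A}: scan cost=50, card=50
  {B}: scan cost=80, card=80
  {C}: scan cost=250, card=250
  {AB}: card=800; try (A,hash)→760, (B,merge)→1040, (A,merge)→1070, (B,hash)→1220, (A,nl_idx)→1360, (B,nl)→4050 …(+1); best=760 via (A,hash)
  {BC}: card=2000; try (B,hash)→1620, (C,nl_idx)→2720, (C,merge)→2970, (B,merge)→3140, (C,hash)→4160, (C,nl)→20080 …(+1); best=1620 via (B,hash)
  {ABC}: card=20000; try (A,hash)→4220, (C,hash)→5560, (C,merge)→11810, (A,merge)→25970, (C,nl_idx)→27160, (A,nl_idx)→33620 …(+2); best=4220 via (A,hash)

4220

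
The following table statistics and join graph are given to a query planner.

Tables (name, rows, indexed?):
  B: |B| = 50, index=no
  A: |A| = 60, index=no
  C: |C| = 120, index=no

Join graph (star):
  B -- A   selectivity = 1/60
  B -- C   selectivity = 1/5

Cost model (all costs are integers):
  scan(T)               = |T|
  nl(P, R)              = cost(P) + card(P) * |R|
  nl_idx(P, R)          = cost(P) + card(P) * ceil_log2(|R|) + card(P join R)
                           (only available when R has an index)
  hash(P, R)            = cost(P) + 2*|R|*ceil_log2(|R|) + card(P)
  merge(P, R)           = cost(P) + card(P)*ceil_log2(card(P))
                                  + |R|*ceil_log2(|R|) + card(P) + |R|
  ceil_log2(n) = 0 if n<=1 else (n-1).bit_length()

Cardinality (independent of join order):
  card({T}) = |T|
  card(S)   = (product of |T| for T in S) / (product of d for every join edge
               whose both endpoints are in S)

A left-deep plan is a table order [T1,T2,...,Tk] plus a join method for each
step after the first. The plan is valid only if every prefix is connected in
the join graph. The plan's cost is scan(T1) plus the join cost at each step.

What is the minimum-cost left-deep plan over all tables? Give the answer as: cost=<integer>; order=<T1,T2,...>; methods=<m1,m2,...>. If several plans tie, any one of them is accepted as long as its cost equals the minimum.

Selinger DP (subsets sized 1..n):
  {B}: scan cost=50, card=50
  {A}: scan cost=60, card=60
  {C}: scan cost=120, card=120
  {AB}: card=50; try (B,hash)→720, (A,hash)→820, (A,merge)→820, (B,merge)→830, (A,nl)→3050, (B,nl)→3060; best=720 via (B,hash)
  {BC}: card=1200; try (B,hash)→840, (C,merge)→1360, (B,merge)→1430, (C,hash)→1780, (C,nl)→6050, (B,nl)→6120; best=840 via (B,hash)
  {ABC}: card=1200; try (C,merge)→2030, (C,hash)→2450, (A,hash)→2760, (C,nl)→6720, (A,merge)→15660, (A,nl)→72840; best=2030 via (C,merge)

cost=2030; order=A,B,C; methods=hash,merge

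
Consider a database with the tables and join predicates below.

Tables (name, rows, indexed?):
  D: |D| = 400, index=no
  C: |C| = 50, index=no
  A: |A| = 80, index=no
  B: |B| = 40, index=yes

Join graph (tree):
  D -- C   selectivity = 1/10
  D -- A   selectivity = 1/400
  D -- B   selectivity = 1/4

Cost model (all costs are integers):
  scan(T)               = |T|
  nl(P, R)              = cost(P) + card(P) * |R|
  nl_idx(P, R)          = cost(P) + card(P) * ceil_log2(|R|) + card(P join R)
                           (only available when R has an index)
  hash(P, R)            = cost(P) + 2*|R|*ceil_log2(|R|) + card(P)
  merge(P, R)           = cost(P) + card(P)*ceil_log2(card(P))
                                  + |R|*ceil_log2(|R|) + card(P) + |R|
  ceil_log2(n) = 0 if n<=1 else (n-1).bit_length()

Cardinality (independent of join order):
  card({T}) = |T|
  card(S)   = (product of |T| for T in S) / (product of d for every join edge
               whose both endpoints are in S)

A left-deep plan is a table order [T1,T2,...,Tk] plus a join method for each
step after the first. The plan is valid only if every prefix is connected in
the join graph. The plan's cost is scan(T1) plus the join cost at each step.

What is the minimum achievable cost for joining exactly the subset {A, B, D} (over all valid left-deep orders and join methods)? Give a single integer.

2480

Selinger DP over subsets of {A,B,D}:
  {D}: scan cost=400, card=400
  {A}: scan cost=80, card=80
  {B}: scan cost=40, card=40
  {AD}: card=80; try (A,hash)→1920, (D,merge)→4720, (A,merge)→5040, (D,hash)→7360, (D,nl)→32080, (A,nl)→32400; best=1920 via (A,hash)
  {BD}: card=4000; try (B,hash)→1280, (D,merge)→4320, (B,merge)→4680, (B,nl_idx)→6800, (D,hash)→7280, (D,nl)→16040 …(+1); best=1280 via (B,hash)
  {ABD}: card=800; try (B,hash)→2480, (B,merge)→2840, (B,nl_idx)→3200, (B,nl)→5120, (A,hash)→6400, (A,merge)→53920 …(+1); best=2480 via (B,hash)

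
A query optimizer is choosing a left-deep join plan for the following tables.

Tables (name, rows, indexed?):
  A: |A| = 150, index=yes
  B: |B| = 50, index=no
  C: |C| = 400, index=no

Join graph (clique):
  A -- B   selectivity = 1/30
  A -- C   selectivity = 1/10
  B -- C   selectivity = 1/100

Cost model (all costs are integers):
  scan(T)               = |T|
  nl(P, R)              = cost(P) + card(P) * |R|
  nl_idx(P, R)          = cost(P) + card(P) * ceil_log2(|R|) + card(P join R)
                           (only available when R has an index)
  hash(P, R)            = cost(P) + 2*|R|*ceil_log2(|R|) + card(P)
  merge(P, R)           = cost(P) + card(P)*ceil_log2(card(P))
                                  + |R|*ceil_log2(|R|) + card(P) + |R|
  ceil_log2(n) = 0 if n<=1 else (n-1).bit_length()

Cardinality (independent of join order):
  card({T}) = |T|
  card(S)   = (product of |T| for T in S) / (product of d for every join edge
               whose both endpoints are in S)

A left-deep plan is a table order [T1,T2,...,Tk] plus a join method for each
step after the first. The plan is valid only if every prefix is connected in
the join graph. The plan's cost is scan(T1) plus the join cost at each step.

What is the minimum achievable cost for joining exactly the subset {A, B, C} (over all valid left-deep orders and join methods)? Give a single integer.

Selinger DP over subsets of {A,B,C}:
  {A}: scan cost=150, card=150
  {B}: scan cost=50, card=50
  {C}: scan cost=400, card=400
  {AB}: card=250; try (A,nl_idx)→700, (B,hash)→900, (A,merge)→1750, (B,merge)→1850, (A,hash)→2500, (A,nl)→7550 …(+1); best=700 via (A,nl_idx)
  {AC}: card=6000; try (A,hash)→3200, (C,merge)→5500, (A,merge)→5750, (C,hash)→7500, (A,nl_idx)→9600, (C,nl)→60150 …(+1); best=3200 via (A,hash)
  {BC}: card=200; try (B,hash)→1400, (C,merge)→4400, (B,merge)→4750, (C,hash)→7300, (C,nl)→20050, (B,nl)→20400; best=1400 via (B,hash)
  {ABC}: card=100; try (A,nl_idx)→3100, (A,hash)→4000, (A,merge)→4550, (C,merge)→6950, (C,hash)→8150, (B,hash)→9800 …(+4); best=3100 via (A,nl_idx)

3100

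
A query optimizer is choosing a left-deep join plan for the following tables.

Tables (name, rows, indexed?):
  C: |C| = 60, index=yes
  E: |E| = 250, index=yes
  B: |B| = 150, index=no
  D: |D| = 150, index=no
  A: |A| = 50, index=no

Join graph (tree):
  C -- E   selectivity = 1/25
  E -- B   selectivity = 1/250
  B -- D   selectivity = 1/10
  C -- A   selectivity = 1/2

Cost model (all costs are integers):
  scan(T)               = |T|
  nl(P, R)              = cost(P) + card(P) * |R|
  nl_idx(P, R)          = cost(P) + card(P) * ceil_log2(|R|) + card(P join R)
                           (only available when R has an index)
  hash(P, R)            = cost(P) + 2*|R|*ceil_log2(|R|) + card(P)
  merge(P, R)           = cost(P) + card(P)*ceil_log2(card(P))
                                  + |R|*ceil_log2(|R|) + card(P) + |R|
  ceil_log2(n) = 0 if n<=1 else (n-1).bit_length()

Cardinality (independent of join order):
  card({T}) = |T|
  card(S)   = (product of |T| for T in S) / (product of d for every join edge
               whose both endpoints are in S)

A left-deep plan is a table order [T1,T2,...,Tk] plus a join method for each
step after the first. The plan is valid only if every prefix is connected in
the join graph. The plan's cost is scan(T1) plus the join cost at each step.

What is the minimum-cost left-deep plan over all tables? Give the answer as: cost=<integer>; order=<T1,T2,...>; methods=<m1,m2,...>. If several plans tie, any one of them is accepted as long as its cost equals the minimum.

Selinger DP (subsets sized 1..n):
  {C}: scan cost=60, card=60
  {E}: scan cost=250, card=250
  {B}: scan cost=150, card=150
  {D}: scan cost=150, card=150
  {A}: scan cost=50, card=50
  {CE}: card=600; try (E,nl_idx)→1140, (C,hash)→1220, (C,nl_idx)→2350, (E,merge)→2730, (C,merge)→2920, (E,hash)→4120 …(+2); best=1140 via (E,nl_idx)
  {AC}: card=1500; try (A,hash)→720, (C,hash)→820, (C,merge)→820, (A,merge)→830, (C,nl_idx)→1850, (C,nl)→3050 …(+1); best=720 via (A,hash)
  {BE}: card=150; try (E,nl_idx)→1500, (B,hash)→2900, (E,merge)→3750, (B,merge)→3850, (E,hash)→4300, (E,nl)→37650 …(+1); best=1500 via (E,nl_idx)
  {BD}: card=2250; try (D,hash)→2700, (B,hash)→2700, (D,merge)→2850, (B,merge)→2850, (D,nl)→22650, (B,nl)→22650; best=2700 via (D,hash)
  {BCE}: card=360; try (C,hash)→2370, (C,nl_idx)→2760, (C,merge)→3270, (B,hash)→4140, (B,merge)→9090, (C,nl)→10500 …(+1); best=2370 via (C,hash)
  {ACE}: card=15000; try (A,hash)→2340, (E,hash)→6220, (A,merge)→8090, (E,merge)→20970, (E,nl_idx)→27720, (A,nl)→31140 …(+1); best=2340 via (A,hash)
  {BDE}: card=2250; try (D,hash)→4050, (D,merge)→4200, (E,hash)→8950, (E,nl_idx)→22950, (D,nl)→24000, (E,merge)→34200 …(+1); best=4050 via (D,hash)
  {BCDE}: card=5400; try (D,hash)→5130, (C,hash)→7020, (D,merge)→7320, (C,nl_idx)→22950, (C,merge)→33720, (D,nl)→56370 …(+1); best=5130 via (D,hash)
  {ABCE}: card=9000; try (A,hash)→3330, (A,merge)→6320, (B,hash)→19740, (A,nl)→20370, (B,merge)→228690, (B,nl)→2252340; best=3330 via (A,hash)
  {ABCDE}: card=135000; try (A,hash)→11130, (D,hash)→14730, (A,merge)→81080, (D,merge)→139680, (A,nl)→275130, (D,nl)→1353330; best=11130 via (A,hash)

cost=11130; order=B,E,C,D,A; methods=nl_idx,hash,hash,hash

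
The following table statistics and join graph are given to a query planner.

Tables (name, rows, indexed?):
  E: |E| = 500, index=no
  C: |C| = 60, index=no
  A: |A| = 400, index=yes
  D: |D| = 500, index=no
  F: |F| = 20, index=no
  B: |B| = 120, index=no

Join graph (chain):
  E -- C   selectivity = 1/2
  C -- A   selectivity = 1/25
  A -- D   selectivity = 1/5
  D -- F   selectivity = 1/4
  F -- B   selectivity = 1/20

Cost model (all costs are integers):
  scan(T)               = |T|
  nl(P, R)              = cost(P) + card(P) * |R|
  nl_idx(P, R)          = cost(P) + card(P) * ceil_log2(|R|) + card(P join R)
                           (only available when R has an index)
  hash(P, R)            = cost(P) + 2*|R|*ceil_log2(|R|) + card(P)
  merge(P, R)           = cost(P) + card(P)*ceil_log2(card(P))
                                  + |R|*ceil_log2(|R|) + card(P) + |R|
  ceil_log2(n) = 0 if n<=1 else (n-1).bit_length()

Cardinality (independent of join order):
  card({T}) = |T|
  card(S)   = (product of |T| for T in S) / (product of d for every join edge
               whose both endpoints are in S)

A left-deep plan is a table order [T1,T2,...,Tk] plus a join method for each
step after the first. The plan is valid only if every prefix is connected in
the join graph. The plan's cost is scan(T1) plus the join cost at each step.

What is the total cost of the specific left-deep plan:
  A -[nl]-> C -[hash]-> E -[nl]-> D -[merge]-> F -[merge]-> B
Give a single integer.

4104035440

step 1: scan A: cost=400, card=400
step 2: join C via nl
    card(P join C) = 400*60/(25) = 960
    cost = 400 + 400*60 = 24400
step 3: join E via hash
    card(P join E) = 960*500/(2) = 240000
    cost = 24400 + 2*500*9 + 960 = 34360
step 4: join D via nl
    card(P join D) = 240000*500/(5) = 24000000
    cost = 34360 + 240000*500 = 120034360
step 5: join F via merge
    card(P join F) = 24000000*20/(4) = 120000000
    cost = 120034360 + 24000000*25 + 20*5 + 24000000 + 20 = 744034480
step 6: join B via merge
    card(P join B) = 120000000*120/(20) = 720000000
    cost = 744034480 + 120000000*27 + 120*7 + 120000000 + 120 = 4104035440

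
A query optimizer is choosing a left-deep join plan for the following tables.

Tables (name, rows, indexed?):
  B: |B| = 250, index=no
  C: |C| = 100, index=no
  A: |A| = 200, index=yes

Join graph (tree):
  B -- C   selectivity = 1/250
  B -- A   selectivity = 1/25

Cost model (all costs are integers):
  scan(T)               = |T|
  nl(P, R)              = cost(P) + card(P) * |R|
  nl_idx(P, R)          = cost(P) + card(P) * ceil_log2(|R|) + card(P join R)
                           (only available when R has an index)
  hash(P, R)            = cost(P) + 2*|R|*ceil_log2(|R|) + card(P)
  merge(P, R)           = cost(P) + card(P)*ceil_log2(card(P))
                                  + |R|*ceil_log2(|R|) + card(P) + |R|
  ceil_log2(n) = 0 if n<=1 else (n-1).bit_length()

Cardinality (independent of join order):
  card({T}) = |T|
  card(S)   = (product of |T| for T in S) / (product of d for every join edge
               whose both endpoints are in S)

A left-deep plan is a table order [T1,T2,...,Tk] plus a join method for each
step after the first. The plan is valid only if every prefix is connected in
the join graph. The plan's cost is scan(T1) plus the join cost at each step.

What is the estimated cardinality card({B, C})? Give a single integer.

Tables in S: B(250), C(100)
Edges inside S: B-C(d=250)
numerator = 250 * 100 = 25000
denominator = 250 = 250
card(S) = 25000 / 250 = 100

100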